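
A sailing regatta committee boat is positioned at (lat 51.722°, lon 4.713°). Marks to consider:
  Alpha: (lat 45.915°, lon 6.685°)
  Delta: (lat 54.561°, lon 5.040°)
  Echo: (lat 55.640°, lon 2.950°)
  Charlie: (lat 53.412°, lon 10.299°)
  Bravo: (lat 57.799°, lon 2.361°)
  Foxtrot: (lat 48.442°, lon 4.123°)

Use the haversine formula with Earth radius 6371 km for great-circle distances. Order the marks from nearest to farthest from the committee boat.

Distances from the committee boat:
Delta (lat 54.561°, lon 5.040°): 316.4 km
Foxtrot (lat 48.442°, lon 4.123°): 367.1 km
Charlie (lat 53.412°, lon 10.299°): 421.6 km
Echo (lat 55.640°, lon 2.950°): 450.8 km
Alpha (lat 45.915°, lon 6.685°): 661.6 km
Bravo (lat 57.799°, lon 2.361°): 692.3 km

Delta, Foxtrot, Charlie, Echo, Alpha, Bravo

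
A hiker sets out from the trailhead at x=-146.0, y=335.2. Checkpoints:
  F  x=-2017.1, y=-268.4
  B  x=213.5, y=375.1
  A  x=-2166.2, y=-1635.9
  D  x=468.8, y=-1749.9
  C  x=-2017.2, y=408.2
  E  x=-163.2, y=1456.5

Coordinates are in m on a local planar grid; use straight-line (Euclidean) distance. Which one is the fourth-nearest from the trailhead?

F

Distances from the trailhead (x=-146.0, y=335.2):
B: 361.7 m
E: 1121.4 m
C: 1872.6 m
F: 1966.0 m
D: 2173.8 m
A: 2822.5 m
The fourth-nearest is F at 1966.0 m.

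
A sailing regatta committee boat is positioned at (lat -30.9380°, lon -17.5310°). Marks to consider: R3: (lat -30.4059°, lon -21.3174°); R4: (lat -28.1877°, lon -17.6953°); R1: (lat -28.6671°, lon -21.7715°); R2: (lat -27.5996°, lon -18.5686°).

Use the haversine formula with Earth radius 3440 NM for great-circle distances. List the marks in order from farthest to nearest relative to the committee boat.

R1, R2, R3, R4

Distance from the committee boat at (lat -30.9380°, lon -17.5310°) to each:
R1 (lat -28.6671°, lon -21.7715°): 259.6 NM
R2 (lat -27.5996°, lon -18.5686°): 207.7 NM
R3 (lat -30.4059°, lon -21.3174°): 198.1 NM
R4 (lat -28.1877°, lon -17.6953°): 165.3 NM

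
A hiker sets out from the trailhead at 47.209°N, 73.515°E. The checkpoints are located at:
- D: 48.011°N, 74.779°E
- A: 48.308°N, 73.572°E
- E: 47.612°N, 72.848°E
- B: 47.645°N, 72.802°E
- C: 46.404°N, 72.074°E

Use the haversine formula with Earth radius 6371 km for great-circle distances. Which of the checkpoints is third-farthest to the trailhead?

Distance to each, sorted:
C: 141.6 km
D: 130.1 km
A: 122.3 km
B: 72.3 km
E: 67.3 km
The third-farthest is A at 122.3 km.

A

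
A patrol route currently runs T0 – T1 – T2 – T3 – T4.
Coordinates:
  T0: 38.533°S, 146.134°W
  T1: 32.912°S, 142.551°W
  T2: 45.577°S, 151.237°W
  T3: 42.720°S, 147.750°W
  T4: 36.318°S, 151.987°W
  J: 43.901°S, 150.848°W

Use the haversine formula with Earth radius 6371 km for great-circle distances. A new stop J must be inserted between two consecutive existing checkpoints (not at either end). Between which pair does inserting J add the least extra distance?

between T1 and T2

Added distance for inserting J between each consecutive pair:
T0–T1: 1429.5 km
T1–T2: 14.6 km
T2–T3: 49.6 km
T3–T4: 332.7 km
Smallest added distance is 14.6 km, inserting between T1 and T2.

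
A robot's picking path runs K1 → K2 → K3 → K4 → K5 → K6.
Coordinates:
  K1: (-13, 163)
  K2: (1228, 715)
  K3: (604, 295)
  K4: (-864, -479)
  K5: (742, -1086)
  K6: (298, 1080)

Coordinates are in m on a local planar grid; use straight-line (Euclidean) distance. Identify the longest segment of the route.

Leg distances:
K1→K2: 1358.2 m
K2→K3: 752.2 m
K3→K4: 1659.5 m
K4→K5: 1716.9 m
K5→K6: 2211.0 m
The longest leg is K5–K6 at 2211.0 m.

K5–K6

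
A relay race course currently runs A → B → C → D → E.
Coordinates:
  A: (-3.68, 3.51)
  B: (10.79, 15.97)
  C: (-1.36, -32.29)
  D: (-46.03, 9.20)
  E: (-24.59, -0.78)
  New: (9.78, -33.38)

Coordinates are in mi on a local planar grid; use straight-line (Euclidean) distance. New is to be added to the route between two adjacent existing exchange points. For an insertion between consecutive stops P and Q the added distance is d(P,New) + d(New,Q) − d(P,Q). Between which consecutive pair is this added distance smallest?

Added distance for inserting New between each consecutive pair:
A–B: 69.5 mi
B–C: 10.8 mi
C–D: 20.4 mi
D–E: 93.9 mi
Smallest added distance is 10.8 mi, inserting between B and C.

between B and C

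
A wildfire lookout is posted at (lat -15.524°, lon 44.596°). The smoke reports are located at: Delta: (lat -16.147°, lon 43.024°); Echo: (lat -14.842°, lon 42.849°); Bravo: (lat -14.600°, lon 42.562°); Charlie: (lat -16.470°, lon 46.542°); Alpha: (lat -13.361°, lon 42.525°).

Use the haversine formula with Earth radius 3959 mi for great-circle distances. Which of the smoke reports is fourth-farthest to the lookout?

Distance to each, sorted:
Alpha: 203.8 mi
Bravo: 150.0 mi
Charlie: 144.8 mi
Echo: 125.7 mi
Delta: 113.0 mi
The fourth-farthest is Echo at 125.7 mi.

Echo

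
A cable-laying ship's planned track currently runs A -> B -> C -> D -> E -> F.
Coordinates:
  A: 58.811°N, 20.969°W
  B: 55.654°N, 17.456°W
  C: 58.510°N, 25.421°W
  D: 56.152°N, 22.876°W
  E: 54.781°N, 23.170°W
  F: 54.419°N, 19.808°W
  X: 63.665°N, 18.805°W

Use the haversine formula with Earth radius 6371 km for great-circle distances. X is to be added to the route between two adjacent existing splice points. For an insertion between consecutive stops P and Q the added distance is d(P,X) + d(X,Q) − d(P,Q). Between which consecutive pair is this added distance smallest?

between B and C

Added distance for inserting X between each consecutive pair:
A–B: 1036.2 km
B–C: 991.7 km
C–D: 1235.7 km
D–E: 1729.7 km
E–F: 1827.4 km
Smallest added distance is 991.7 km, inserting between B and C.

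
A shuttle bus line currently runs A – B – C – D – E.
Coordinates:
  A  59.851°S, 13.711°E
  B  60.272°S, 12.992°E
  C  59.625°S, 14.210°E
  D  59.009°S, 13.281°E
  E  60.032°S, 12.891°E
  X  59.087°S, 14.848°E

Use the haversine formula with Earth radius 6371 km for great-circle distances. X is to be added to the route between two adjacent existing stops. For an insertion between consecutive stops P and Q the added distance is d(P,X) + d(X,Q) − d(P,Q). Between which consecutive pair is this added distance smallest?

between C and D

Added distance for inserting X between each consecutive pair:
A–B: 213.0 km
B–C: 139.0 km
C–D: 73.5 km
D–E: 126.5 km
Smallest added distance is 73.5 km, inserting between C and D.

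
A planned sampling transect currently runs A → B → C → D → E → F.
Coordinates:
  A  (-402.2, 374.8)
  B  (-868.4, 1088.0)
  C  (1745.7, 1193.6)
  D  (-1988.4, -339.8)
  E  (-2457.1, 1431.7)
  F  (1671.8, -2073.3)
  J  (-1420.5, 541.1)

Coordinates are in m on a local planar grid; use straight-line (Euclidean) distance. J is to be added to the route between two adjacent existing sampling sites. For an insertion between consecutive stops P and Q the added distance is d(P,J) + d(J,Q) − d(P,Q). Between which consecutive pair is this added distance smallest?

between E and F

Added distance for inserting J between each consecutive pair:
A–B: 956.9 m
B–C: 1393.6 m
C–D: 244.1 m
D–E: 582.3 m
E–F: 0.0 m
Smallest added distance is 0.0 m, inserting between E and F.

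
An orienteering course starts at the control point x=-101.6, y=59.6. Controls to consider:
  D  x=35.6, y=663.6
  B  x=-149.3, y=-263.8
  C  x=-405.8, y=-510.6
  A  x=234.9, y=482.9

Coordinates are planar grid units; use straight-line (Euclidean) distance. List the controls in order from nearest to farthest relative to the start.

B, A, D, C

Distance from the start at x=-101.6, y=59.6 to each:
B x=-149.3, y=-263.8: 326.9
A x=234.9, y=482.9: 540.8
D x=35.6, y=663.6: 619.4
C x=-405.8, y=-510.6: 646.3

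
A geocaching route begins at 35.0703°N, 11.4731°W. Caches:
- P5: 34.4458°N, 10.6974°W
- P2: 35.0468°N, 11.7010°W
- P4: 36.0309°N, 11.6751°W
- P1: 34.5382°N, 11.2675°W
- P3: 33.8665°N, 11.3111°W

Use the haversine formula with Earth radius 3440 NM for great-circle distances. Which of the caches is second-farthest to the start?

P4

Distance to each, sorted:
P3: 72.7 NM
P4: 58.5 NM
P5: 53.6 NM
P1: 33.5 NM
P2: 11.3 NM
The second-farthest is P4 at 58.5 NM.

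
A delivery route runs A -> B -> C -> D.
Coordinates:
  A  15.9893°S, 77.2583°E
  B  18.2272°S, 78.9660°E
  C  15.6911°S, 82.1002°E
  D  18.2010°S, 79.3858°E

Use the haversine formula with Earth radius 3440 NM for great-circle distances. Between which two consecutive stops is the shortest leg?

A–B

Leg distances:
A→B: 166.3 NM
B→C: 235.7 NM
C→D: 216.8 NM
The shortest leg is A–B at 166.3 NM.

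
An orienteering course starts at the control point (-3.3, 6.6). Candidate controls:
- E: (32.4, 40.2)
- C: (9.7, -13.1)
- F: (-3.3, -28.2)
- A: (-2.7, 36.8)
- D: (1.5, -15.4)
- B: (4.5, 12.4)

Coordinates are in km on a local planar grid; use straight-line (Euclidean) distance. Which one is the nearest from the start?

Distance to each, sorted:
B: 9.7 km
D: 22.5 km
C: 23.6 km
A: 30.2 km
F: 34.8 km
E: 49.0 km
The nearest is B at 9.7 km.

B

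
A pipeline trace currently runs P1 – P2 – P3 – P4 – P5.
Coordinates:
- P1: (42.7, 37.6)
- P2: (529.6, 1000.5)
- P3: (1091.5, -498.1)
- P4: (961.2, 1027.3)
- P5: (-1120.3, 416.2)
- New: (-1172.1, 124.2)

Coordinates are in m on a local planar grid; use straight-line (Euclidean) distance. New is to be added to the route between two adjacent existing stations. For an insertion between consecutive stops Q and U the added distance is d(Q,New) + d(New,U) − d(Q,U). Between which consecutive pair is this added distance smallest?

Added distance for inserting New between each consecutive pair:
P1–P2: 2053.0 m
P2–P3: 2661.2 m
P3–P4: 3133.2 m
P4–P5: 443.8 m
Smallest added distance is 443.8 m, inserting between P4 and P5.

between P4 and P5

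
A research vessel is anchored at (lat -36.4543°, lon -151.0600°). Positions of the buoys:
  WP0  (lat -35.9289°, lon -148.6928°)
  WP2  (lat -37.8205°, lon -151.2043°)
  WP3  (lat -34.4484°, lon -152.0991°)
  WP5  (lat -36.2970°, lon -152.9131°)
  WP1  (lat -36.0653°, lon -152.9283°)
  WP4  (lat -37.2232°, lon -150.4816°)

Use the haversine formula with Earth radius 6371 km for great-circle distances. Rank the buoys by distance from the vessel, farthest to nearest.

Distance from the vessel at (lat -36.4543°, lon -151.0600°) to each:
WP3 (lat -34.4484°, lon -152.0991°): 242.1 km
WP0 (lat -35.9289°, lon -148.6928°): 220.3 km
WP1 (lat -36.0653°, lon -152.9283°): 173.0 km
WP5 (lat -36.2970°, lon -152.9131°): 166.8 km
WP2 (lat -37.8205°, lon -151.2043°): 152.5 km
WP4 (lat -37.2232°, lon -150.4816°): 99.8 km

WP3, WP0, WP1, WP5, WP2, WP4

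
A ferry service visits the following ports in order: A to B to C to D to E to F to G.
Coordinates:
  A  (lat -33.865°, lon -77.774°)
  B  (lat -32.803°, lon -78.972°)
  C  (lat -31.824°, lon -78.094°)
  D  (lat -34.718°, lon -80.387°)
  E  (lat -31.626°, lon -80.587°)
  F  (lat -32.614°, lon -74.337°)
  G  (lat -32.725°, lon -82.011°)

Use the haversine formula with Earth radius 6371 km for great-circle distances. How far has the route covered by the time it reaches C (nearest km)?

299 km

Leg distances:
A→B: 162.3 km  (cumulative 162.3 km)
B→C: 136.6 km  (cumulative 298.9 km)
Cumulative distance at C ≈ 299 km.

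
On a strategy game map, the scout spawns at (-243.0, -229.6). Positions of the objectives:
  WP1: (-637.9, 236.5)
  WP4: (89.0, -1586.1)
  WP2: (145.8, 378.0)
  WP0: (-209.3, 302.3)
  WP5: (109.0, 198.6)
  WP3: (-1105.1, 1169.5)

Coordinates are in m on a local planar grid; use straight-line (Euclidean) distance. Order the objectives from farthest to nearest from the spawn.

Distance from the spawn at (-243.0, -229.6) to each:
WP3 (-1105.1, 1169.5): 1643.4 m
WP4 (89.0, -1586.1): 1396.5 m
WP2 (145.8, 378.0): 721.3 m
WP1 (-637.9, 236.5): 610.9 m
WP5 (109.0, 198.6): 554.3 m
WP0 (-209.3, 302.3): 533.0 m

WP3, WP4, WP2, WP1, WP5, WP0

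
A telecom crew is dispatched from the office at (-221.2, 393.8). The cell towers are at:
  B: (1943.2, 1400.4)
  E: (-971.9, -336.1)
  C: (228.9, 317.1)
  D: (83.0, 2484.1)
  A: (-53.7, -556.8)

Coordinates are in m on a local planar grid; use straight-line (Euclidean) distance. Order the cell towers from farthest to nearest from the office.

B, D, E, A, C

Computing each straight-line distance from (-221.2, 393.8):
B (1943.2, 1400.4): 2387.0 m
D (83.0, 2484.1): 2112.3 m
E (-971.9, -336.1): 1047.0 m
A (-53.7, -556.8): 965.2 m
C (228.9, 317.1): 456.6 m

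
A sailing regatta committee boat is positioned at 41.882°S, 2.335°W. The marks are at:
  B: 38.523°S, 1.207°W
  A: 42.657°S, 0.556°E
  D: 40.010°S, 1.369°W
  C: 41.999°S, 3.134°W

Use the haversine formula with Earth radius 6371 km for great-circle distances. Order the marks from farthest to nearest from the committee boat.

B, A, D, C

Distance from the committee boat at 41.882°S, 2.335°W to each:
B 38.523°S, 1.207°W: 385.6 km
A 42.657°S, 0.556°E: 253.0 km
D 40.010°S, 1.369°W: 223.4 km
C 41.999°S, 3.134°W: 67.4 km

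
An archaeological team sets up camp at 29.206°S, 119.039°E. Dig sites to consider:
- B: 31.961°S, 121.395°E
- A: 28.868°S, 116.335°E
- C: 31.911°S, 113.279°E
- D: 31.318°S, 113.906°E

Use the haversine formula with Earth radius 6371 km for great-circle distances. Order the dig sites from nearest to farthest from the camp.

A, B, D, C

Distance from the camp at 29.206°S, 119.039°E to each:
A 28.868°S, 116.335°E: 265.5 km
B 31.961°S, 121.395°E: 380.4 km
D 31.318°S, 113.906°E: 546.0 km
C 31.911°S, 113.279°E: 628.1 km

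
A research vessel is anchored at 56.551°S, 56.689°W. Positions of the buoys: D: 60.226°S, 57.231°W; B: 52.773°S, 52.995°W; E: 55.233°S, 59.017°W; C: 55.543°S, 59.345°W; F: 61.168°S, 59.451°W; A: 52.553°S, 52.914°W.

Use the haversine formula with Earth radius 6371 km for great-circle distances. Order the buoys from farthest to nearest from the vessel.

Distances from the vessel:
F 61.168°S, 59.451°W: 537.3 km
A 52.553°S, 52.914°W: 506.7 km
B 52.773°S, 52.995°W: 482.5 km
D 60.226°S, 57.231°W: 409.9 km
E 55.233°S, 59.017°W: 206.3 km
C 55.543°S, 59.345°W: 199.4 km

F, A, B, D, E, C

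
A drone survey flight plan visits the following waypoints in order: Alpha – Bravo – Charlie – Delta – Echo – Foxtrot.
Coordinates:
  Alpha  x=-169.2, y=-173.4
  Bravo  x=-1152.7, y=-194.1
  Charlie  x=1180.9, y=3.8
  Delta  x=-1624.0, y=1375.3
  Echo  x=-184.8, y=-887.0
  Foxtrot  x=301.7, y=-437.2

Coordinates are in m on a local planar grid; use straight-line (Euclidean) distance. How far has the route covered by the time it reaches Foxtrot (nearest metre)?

Leg distances:
Alpha→Bravo: 983.7 m  (cumulative 983.7 m)
Bravo→Charlie: 2342.0 m  (cumulative 3325.7 m)
Charlie→Delta: 3122.3 m  (cumulative 6447.9 m)
Delta→Echo: 2681.3 m  (cumulative 9129.2 m)
Echo→Foxtrot: 662.6 m  (cumulative 9791.8 m)
Cumulative distance at Foxtrot ≈ 9792 m.

9792 m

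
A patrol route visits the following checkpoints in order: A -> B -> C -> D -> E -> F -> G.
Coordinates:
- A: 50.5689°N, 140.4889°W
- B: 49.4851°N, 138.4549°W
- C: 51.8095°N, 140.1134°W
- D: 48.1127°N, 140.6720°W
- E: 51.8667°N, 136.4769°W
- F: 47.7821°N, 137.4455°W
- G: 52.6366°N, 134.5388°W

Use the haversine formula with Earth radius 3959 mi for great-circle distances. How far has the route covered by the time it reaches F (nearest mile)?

1155 mi

Leg distances:
A→B: 117.3 mi  (cumulative 117.3 mi)
B→C: 176.3 mi  (cumulative 293.6 mi)
C→D: 256.6 mi  (cumulative 550.2 mi)
D→E: 319.3 mi  (cumulative 869.5 mi)
E→F: 285.5 mi  (cumulative 1155.0 mi)
Cumulative distance at F ≈ 1155 mi.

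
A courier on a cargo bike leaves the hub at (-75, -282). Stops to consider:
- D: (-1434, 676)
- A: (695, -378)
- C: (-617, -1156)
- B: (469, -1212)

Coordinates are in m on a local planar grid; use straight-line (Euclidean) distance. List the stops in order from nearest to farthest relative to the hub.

Distances from the hub:
A (695, -378): 776.0 m
C (-617, -1156): 1028.4 m
B (469, -1212): 1077.4 m
D (-1434, 676): 1662.7 m

A, C, B, D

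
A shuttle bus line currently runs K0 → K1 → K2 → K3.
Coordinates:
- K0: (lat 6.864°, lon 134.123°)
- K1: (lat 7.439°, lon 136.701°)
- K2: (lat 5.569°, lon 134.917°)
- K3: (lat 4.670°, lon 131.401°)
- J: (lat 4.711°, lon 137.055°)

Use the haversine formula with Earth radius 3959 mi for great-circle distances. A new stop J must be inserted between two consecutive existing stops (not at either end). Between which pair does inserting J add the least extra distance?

between K1 and K2

Added distance for inserting J between each consecutive pair:
K0–K1: 259.4 mi
K1–K2: 170.7 mi
K2–K3: 298.2 mi
Smallest added distance is 170.7 mi, inserting between K1 and K2.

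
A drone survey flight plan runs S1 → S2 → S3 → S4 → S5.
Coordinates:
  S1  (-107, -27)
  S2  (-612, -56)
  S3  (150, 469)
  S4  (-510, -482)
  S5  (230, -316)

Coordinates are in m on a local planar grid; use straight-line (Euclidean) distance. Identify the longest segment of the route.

Leg distances:
S1→S2: 505.8 m
S2→S3: 925.3 m
S3→S4: 1157.6 m
S4→S5: 758.4 m
The longest leg is S3–S4 at 1157.6 m.

S3–S4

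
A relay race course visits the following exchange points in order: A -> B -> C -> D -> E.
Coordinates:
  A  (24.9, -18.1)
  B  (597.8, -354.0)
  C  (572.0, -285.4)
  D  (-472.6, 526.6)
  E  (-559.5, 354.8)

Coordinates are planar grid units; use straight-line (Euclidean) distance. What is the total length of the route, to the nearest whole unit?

2253

Leg distances:
A→B: 664.1  (cumulative 664.1)
B→C: 73.3  (cumulative 737.4)
C→D: 1323.1  (cumulative 2060.5)
D→E: 192.5  (cumulative 2253.0)
Total route length ≈ 2253.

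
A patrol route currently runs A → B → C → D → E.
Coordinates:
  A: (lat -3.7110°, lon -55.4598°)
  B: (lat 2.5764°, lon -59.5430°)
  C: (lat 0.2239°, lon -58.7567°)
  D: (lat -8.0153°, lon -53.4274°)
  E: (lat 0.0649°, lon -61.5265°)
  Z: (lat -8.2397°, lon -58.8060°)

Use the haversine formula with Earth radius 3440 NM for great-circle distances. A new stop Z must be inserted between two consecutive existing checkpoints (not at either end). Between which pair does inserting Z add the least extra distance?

Added distance for inserting Z between each consecutive pair:
A–B: 538.2 NM
B–C: 1010.1 NM
C–D: 239.5 NM
D–E: 158.7 NM
Smallest added distance is 158.7 NM, inserting between D and E.

between D and E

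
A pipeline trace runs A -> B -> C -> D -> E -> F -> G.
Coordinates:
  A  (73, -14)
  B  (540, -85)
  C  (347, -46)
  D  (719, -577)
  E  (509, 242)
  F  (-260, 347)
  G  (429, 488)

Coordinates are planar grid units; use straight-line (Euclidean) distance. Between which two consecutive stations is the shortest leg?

Leg distances:
A→B: 472.4
B→C: 196.9
C→D: 648.3
D→E: 845.5
E→F: 776.1
F→G: 703.3
The shortest leg is B–C at 196.9.

B–C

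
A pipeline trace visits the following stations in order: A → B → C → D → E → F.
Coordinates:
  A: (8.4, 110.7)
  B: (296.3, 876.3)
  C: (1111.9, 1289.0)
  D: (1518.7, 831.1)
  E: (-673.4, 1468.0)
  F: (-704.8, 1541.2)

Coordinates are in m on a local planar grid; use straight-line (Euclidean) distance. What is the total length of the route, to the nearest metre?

4707 m

Leg distances:
A→B: 817.9 m  (cumulative 817.9 m)
B→C: 914.1 m  (cumulative 1732.0 m)
C→D: 612.5 m  (cumulative 2344.5 m)
D→E: 2282.7 m  (cumulative 4627.3 m)
E→F: 79.7 m  (cumulative 4706.9 m)
Total route length ≈ 4707 m.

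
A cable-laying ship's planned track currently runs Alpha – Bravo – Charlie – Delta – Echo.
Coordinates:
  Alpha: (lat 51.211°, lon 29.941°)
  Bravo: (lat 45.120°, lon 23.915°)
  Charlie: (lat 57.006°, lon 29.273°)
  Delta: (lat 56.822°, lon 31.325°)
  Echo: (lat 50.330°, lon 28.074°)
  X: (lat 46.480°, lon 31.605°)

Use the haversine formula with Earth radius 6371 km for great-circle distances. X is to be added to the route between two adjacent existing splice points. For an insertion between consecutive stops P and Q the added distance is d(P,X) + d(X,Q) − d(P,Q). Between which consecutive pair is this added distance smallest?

Added distance for inserting X between each consecutive pair:
Alpha–Bravo: 343.8 km
Bravo–Charlie: 423.3 km
Charlie–Delta: 2205.1 km
Delta–Echo: 898.3 km
Smallest added distance is 343.8 km, inserting between Alpha and Bravo.

between Alpha and Bravo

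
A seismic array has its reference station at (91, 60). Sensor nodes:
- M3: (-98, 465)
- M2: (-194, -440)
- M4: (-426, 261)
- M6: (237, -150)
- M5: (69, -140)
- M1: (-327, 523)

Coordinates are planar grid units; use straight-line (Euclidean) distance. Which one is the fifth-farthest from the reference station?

Distance to each, sorted:
M1: 623.8
M2: 575.5
M4: 554.7
M3: 446.9
M6: 255.8
M5: 201.2
The fifth-farthest is M6 at 255.8.

M6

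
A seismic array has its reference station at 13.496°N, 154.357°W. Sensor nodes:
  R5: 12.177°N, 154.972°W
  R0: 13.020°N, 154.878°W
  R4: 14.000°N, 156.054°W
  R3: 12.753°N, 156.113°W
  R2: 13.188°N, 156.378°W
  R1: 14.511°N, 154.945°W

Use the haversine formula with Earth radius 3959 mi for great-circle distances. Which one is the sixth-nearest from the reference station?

Distance to each, sorted:
R0: 48.1 mi
R1: 80.5 mi
R5: 100.1 mi
R4: 119.1 mi
R3: 128.8 mi
R2: 137.5 mi
The sixth-nearest is R2 at 137.5 mi.

R2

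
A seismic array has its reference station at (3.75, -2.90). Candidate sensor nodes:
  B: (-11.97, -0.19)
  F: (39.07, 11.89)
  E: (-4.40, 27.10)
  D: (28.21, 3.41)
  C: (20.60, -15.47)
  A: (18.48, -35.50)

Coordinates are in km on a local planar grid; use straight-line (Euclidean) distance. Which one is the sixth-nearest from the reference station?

Distance to each, sorted:
B: 16.0 km
C: 21.0 km
D: 25.3 km
E: 31.1 km
A: 35.8 km
F: 38.3 km
The sixth-nearest is F at 38.3 km.

F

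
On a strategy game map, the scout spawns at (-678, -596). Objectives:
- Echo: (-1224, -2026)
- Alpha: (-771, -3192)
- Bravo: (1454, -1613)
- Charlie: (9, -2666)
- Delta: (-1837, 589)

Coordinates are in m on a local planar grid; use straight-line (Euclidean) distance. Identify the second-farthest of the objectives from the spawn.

Distance to each, sorted:
Alpha: 2597.7 m
Bravo: 2362.1 m
Charlie: 2181.0 m
Delta: 1657.6 m
Echo: 1530.7 m
The second-farthest is Bravo at 2362.1 m.

Bravo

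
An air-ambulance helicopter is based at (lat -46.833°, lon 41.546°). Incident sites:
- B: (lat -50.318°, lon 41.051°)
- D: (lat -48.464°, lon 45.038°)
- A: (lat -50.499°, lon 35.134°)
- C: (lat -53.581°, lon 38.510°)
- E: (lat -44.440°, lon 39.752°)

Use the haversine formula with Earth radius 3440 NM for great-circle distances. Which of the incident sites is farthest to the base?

Distances from the base ((lat -46.833°, lon 41.546°)):
C: 421.5 NM
A: 336.1 NM
B: 210.2 NM
D: 171.8 NM
E: 162.2 NM
The farthest is C at 421.5 NM.

C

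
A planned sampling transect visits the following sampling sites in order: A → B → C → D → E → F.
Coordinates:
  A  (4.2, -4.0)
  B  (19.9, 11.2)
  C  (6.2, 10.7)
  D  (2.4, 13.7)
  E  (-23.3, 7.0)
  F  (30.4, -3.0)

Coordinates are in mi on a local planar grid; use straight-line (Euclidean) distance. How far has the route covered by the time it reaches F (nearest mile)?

Leg distances:
A→B: 21.9 mi  (cumulative 21.9 mi)
B→C: 13.7 mi  (cumulative 35.6 mi)
C→D: 4.8 mi  (cumulative 40.4 mi)
D→E: 26.6 mi  (cumulative 67.0 mi)
E→F: 54.6 mi  (cumulative 121.6 mi)
Cumulative distance at F ≈ 122 mi.

122 mi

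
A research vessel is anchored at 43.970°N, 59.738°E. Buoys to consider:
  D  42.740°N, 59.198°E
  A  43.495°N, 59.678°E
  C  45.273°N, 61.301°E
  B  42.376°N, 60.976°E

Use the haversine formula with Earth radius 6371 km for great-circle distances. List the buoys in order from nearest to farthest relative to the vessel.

Distance from the vessel at 43.970°N, 59.738°E to each:
A 43.495°N, 59.678°E: 53.0 km
D 42.740°N, 59.198°E: 143.6 km
C 45.273°N, 61.301°E: 190.5 km
B 42.376°N, 60.976°E: 203.7 km

A, D, C, B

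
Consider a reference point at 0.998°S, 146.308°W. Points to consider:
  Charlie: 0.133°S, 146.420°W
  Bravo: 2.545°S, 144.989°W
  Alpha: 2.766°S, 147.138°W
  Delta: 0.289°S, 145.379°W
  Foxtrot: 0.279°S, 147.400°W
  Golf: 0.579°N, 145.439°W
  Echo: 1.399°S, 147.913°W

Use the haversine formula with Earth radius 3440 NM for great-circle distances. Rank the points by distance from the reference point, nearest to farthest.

Charlie, Delta, Foxtrot, Echo, Golf, Alpha, Bravo

Distances from the reference point:
Charlie 0.133°S, 146.420°W: 52.4 NM
Delta 0.289°S, 145.379°W: 70.2 NM
Foxtrot 0.279°S, 147.400°W: 78.5 NM
Echo 1.399°S, 147.913°W: 99.3 NM
Golf 0.579°N, 145.439°W: 108.1 NM
Alpha 2.766°S, 147.138°W: 117.3 NM
Bravo 2.545°S, 144.989°W: 122.0 NM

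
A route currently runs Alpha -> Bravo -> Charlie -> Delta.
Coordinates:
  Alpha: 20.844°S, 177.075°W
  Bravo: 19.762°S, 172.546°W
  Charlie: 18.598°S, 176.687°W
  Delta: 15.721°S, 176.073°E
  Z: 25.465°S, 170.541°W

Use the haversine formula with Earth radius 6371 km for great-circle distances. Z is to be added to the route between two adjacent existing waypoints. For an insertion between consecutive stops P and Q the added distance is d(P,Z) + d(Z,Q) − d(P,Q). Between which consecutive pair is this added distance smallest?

Added distance for inserting Z between each consecutive pair:
Alpha–Bravo: 1021.8 km
Bravo–Charlie: 1204.7 km
Charlie–Delta: 1921.6 km
Smallest added distance is 1021.8 km, inserting between Alpha and Bravo.

between Alpha and Bravo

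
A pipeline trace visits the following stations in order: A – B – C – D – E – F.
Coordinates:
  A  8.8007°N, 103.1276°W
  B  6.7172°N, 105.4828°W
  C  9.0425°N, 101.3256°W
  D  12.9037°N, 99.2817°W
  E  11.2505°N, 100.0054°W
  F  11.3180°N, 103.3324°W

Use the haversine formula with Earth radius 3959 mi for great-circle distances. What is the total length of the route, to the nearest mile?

1193 mi

Leg distances:
A→B: 216.2 mi  (cumulative 216.2 mi)
B→C: 326.8 mi  (cumulative 542.9 mi)
C→D: 300.7 mi  (cumulative 843.6 mi)
D→E: 124.3 mi  (cumulative 967.8 mi)
E→F: 225.5 mi  (cumulative 1193.3 mi)
Total route length ≈ 1193 mi.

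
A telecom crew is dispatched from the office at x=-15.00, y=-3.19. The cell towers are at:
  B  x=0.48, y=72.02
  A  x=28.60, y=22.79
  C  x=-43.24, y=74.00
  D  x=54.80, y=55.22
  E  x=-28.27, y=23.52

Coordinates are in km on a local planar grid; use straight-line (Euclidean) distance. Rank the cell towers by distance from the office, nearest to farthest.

E, A, B, C, D

Distances from the office:
E x=-28.27, y=23.52: 29.8 km
A x=28.60, y=22.79: 50.8 km
B x=0.48, y=72.02: 76.8 km
C x=-43.24, y=74.00: 82.2 km
D x=54.80, y=55.22: 91.0 km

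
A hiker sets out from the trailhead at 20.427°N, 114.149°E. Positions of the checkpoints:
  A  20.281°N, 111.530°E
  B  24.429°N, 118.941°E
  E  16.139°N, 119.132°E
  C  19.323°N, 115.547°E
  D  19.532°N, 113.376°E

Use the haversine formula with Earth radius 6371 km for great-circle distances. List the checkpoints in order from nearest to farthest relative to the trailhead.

Distances from the trailhead:
D 19.532°N, 113.376°E: 128.2 km
C 19.323°N, 115.547°E: 190.9 km
A 20.281°N, 111.530°E: 273.5 km
B 24.429°N, 118.941°E: 663.7 km
E 16.139°N, 119.132°E: 709.9 km

D, C, A, B, E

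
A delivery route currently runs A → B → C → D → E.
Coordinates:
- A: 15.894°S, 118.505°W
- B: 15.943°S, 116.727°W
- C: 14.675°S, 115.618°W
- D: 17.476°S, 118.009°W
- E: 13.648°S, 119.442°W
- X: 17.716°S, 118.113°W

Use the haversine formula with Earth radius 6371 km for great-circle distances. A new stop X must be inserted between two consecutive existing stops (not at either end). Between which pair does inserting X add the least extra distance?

Added distance for inserting X between each consecutive pair:
A–B: 262.9 km
B–C: 492.2 km
C–D: 56.5 km
D–E: 50.6 km
Smallest added distance is 50.6 km, inserting between D and E.

between D and E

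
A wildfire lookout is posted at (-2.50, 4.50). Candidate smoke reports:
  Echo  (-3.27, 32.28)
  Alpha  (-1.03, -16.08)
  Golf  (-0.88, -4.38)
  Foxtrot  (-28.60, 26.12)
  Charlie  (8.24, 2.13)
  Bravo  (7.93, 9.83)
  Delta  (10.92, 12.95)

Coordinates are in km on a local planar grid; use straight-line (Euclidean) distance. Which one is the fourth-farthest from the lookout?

Delta

Distance to each, sorted:
Foxtrot: 33.9 km
Echo: 27.8 km
Alpha: 20.6 km
Delta: 15.9 km
Bravo: 11.7 km
Charlie: 11.0 km
Golf: 9.0 km
The fourth-farthest is Delta at 15.9 km.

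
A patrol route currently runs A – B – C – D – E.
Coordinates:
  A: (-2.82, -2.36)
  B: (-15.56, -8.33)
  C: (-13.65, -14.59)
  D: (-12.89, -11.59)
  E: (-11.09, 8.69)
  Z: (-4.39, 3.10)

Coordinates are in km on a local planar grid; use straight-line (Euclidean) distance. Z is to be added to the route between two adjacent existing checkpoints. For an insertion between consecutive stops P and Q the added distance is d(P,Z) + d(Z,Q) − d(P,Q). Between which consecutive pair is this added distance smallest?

Added distance for inserting Z between each consecutive pair:
A–B: 7.6 km
B–C: 29.4 km
C–D: 33.8 km
D–E: 5.3 km
Smallest added distance is 5.3 km, inserting between D and E.

between D and E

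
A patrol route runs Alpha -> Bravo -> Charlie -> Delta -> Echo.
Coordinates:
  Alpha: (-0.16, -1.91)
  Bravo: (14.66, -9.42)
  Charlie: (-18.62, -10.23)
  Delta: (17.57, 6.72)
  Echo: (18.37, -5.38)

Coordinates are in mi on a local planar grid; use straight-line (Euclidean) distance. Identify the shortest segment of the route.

Delta–Echo

Leg distances:
Alpha→Bravo: 16.6 mi
Bravo→Charlie: 33.3 mi
Charlie→Delta: 40.0 mi
Delta→Echo: 12.1 mi
The shortest leg is Delta–Echo at 12.1 mi.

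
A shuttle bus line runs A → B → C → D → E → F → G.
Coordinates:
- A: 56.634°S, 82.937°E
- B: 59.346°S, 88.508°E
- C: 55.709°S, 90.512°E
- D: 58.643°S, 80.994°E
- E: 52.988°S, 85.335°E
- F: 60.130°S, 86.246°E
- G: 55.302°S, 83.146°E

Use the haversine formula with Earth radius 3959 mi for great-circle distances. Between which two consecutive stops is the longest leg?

Leg distances:
A→B: 276.9 mi
B→C: 262.0 mi
C→D: 409.6 mi
D→E: 425.3 mi
E→F: 494.7 mi
F→G: 352.6 mi
The longest leg is E–F at 494.7 mi.

E–F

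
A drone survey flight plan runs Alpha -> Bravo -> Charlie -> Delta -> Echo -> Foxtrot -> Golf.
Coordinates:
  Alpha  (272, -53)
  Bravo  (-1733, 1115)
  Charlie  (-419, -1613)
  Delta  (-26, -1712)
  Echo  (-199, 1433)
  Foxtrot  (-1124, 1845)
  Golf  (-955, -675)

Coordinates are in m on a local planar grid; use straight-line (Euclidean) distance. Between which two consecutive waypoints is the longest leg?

Delta–Echo

Leg distances:
Alpha→Bravo: 2320.4 m
Bravo→Charlie: 3028.0 m
Charlie→Delta: 405.3 m
Delta→Echo: 3149.8 m
Echo→Foxtrot: 1012.6 m
Foxtrot→Golf: 2525.7 m
The longest leg is Delta–Echo at 3149.8 m.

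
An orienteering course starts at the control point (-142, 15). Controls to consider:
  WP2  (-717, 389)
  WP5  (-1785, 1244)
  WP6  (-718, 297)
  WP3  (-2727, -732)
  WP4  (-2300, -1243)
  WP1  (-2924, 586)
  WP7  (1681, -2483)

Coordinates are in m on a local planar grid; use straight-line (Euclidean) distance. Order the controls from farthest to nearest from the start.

WP7, WP1, WP3, WP4, WP5, WP2, WP6

Distances from the start:
WP7 (1681, -2483): 3092.5 m
WP1 (-2924, 586): 2840.0 m
WP3 (-2727, -732): 2690.8 m
WP4 (-2300, -1243): 2497.9 m
WP5 (-1785, 1244): 2051.8 m
WP2 (-717, 389): 685.9 m
WP6 (-718, 297): 641.3 m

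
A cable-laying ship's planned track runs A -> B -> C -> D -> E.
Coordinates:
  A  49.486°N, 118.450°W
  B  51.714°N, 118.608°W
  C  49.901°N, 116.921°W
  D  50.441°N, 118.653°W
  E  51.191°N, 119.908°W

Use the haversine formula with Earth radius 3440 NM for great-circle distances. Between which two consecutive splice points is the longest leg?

Leg distances:
A→B: 133.9 NM
B→C: 126.3 NM
C→D: 74.1 NM
D→E: 65.5 NM
The longest leg is A–B at 133.9 NM.

A–B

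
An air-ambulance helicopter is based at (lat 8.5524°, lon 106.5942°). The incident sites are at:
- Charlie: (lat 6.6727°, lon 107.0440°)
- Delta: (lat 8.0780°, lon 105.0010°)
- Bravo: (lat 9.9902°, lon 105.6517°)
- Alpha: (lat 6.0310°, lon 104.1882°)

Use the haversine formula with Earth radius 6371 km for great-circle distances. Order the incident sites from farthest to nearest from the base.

Distance from the base at (lat 8.5524°, lon 106.5942°) to each:
Alpha (lat 6.0310°, lon 104.1882°): 386.0 km
Charlie (lat 6.6727°, lon 107.0440°): 214.8 km
Bravo (lat 9.9902°, lon 105.6517°): 190.4 km
Delta (lat 8.0780°, lon 105.0010°): 183.1 km

Alpha, Charlie, Bravo, Delta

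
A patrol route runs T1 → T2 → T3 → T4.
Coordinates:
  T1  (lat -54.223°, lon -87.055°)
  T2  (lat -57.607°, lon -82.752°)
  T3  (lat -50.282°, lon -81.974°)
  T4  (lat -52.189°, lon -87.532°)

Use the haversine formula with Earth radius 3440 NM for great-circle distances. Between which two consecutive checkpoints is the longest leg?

Leg distances:
T1→T2: 249.4 NM
T2→T3: 440.6 NM
T3→T4: 238.2 NM
The longest leg is T2–T3 at 440.6 NM.

T2–T3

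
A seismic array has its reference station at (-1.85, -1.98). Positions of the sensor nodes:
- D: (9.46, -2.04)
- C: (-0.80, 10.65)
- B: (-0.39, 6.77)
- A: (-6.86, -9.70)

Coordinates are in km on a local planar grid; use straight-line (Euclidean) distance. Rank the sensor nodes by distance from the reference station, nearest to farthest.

Computing each straight-line distance from (-1.85, -1.98):
B (-0.39, 6.77): 8.9 km
A (-6.86, -9.70): 9.2 km
D (9.46, -2.04): 11.3 km
C (-0.80, 10.65): 12.7 km

B, A, D, C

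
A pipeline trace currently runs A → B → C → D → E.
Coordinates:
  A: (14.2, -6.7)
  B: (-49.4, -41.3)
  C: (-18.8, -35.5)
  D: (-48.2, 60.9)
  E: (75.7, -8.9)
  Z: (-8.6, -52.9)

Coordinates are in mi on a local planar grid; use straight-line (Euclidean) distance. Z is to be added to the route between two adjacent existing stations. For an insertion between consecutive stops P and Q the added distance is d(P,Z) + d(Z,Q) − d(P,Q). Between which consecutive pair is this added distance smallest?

Added distance for inserting Z between each consecutive pair:
A–B: 21.5 mi
B–C: 31.4 mi
C–D: 39.9 mi
D–E: 73.4 mi
Smallest added distance is 21.5 mi, inserting between A and B.

between A and B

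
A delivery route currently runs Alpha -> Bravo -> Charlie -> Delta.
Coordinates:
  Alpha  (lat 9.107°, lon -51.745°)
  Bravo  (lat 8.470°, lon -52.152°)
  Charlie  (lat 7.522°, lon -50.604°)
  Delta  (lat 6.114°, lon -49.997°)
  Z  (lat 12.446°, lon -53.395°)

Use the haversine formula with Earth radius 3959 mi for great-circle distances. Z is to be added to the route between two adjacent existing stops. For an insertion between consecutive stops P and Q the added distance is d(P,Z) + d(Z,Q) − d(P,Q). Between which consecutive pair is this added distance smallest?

Added distance for inserting Z between each consecutive pair:
Alpha–Bravo: 491.8 mi
Bravo–Charlie: 552.5 mi
Charlie–Delta: 778.8 mi
Smallest added distance is 491.8 mi, inserting between Alpha and Bravo.

between Alpha and Bravo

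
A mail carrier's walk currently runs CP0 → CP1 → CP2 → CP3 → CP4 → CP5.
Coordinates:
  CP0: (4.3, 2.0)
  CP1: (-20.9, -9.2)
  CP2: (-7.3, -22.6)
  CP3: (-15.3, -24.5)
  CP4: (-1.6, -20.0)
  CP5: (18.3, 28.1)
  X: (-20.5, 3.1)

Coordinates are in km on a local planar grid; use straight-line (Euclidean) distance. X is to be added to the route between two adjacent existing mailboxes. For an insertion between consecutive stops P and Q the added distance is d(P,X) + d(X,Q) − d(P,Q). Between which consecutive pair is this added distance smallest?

between CP0 and CP1

Added distance for inserting X between each consecutive pair:
CP0–CP1: 9.6 km
CP1–CP2: 22.1 km
CP2–CP3: 48.8 km
CP3–CP4: 43.5 km
CP4–CP5: 23.9 km
Smallest added distance is 9.6 km, inserting between CP0 and CP1.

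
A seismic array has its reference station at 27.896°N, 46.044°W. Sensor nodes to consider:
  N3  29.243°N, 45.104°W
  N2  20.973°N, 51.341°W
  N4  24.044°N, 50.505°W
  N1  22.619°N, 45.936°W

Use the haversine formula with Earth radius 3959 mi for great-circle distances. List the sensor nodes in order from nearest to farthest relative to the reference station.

N3, N1, N4, N2

Computing each great-circle distance from 27.896°N, 46.044°W:
N3 29.243°N, 45.104°W: 109.2 mi
N1 22.619°N, 45.936°W: 364.7 mi
N4 24.044°N, 50.505°W: 384.2 mi
N2 20.973°N, 51.341°W: 582.8 mi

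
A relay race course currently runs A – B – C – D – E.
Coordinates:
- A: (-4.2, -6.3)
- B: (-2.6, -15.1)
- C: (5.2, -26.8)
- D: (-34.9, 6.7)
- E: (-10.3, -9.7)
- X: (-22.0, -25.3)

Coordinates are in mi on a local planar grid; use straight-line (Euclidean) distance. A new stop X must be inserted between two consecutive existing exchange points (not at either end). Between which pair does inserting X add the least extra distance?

between C and D

Added distance for inserting X between each consecutive pair:
A–B: 39.0 mi
B–C: 35.1 mi
C–D: 9.5 mi
D–E: 24.4 mi
Smallest added distance is 9.5 mi, inserting between C and D.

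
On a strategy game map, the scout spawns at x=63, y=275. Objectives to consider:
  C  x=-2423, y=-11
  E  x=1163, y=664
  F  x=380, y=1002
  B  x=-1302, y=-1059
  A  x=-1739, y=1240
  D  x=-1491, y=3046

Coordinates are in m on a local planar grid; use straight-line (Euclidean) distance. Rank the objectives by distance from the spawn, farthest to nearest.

Distance from the spawn at x=63, y=275 to each:
D x=-1491, y=3046: 3177.0 m
C x=-2423, y=-11: 2502.4 m
A x=-1739, y=1240: 2044.1 m
B x=-1302, y=-1059: 1908.6 m
E x=1163, y=664: 1166.8 m
F x=380, y=1002: 793.1 m

D, C, A, B, E, F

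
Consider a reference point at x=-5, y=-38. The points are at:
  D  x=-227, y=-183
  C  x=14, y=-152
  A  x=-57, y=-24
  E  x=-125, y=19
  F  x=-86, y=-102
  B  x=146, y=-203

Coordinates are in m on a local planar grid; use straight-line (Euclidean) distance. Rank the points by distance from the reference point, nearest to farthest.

A, F, C, E, B, D

Computing each straight-line distance from x=-5, y=-38:
A x=-57, y=-24: 53.9 m
F x=-86, y=-102: 103.2 m
C x=14, y=-152: 115.6 m
E x=-125, y=19: 132.8 m
B x=146, y=-203: 223.7 m
D x=-227, y=-183: 265.2 m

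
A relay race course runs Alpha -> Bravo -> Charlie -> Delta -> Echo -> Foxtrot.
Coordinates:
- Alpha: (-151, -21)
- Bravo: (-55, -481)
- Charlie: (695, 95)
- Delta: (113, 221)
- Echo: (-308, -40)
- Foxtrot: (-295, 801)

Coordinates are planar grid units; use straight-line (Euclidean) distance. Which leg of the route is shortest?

Leg distances:
Alpha→Bravo: 469.9
Bravo→Charlie: 945.7
Charlie→Delta: 595.5
Delta→Echo: 495.3
Echo→Foxtrot: 841.1
The shortest leg is Alpha–Bravo at 469.9.

Alpha–Bravo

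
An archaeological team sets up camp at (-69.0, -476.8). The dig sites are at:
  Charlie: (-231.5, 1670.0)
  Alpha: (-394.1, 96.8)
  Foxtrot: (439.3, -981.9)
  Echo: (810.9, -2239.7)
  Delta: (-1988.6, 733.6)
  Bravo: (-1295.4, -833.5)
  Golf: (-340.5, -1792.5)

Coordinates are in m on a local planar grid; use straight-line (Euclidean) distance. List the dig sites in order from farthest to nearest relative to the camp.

Distances from the camp:
Delta (-1988.6, 733.6): 2269.3 m
Charlie (-231.5, 1670.0): 2152.9 m
Echo (810.9, -2239.7): 1970.3 m
Golf (-340.5, -1792.5): 1343.4 m
Bravo (-1295.4, -833.5): 1277.2 m
Foxtrot (439.3, -981.9): 716.6 m
Alpha (-394.1, 96.8): 659.3 m

Delta, Charlie, Echo, Golf, Bravo, Foxtrot, Alpha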